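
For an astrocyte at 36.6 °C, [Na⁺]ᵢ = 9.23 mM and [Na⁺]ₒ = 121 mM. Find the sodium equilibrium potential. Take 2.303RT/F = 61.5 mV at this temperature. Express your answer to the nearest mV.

69 mV

E = (61.5/z) · log₁₀([Na⁺]_out/[Na⁺]_in) with z = +1.
= (61.5/1) · log₁₀(121/9.23) = 61.50 · log₁₀(13.11)
= 61.50 · (1.1176) = 68.73 mV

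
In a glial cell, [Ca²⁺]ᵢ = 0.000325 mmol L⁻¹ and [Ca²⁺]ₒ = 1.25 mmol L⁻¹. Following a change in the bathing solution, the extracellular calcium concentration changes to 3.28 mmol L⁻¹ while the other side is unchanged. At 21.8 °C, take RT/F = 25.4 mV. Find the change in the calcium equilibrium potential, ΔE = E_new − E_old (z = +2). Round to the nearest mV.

E_old = (25.4/2)·ln(1.25/0.000325) = 104.84 mV
E_new = (25.4/2)·ln(3.28/0.000325) = 117.09 mV
ΔE = 117.09 − (104.84) = 12.25 mV

12 mV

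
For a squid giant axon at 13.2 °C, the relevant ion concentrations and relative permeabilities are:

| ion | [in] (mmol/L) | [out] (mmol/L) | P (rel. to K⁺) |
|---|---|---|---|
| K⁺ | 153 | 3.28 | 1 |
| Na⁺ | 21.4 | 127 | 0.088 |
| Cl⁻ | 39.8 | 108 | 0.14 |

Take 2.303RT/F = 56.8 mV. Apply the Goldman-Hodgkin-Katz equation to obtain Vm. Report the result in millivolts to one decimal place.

Vm = 56.8 · log₁₀[(Σ P·[cation]ₒ + Σ P·[anion]ᵢ) / (Σ P·[cation]ᵢ + Σ P·[anion]ₒ)]
Numerator = 1×3.28 + 0.088×127 + 0.14×39.8 = 20.03
Denominator = 1×153 + 0.088×21.4 + 0.14×108 = 170
Vm = 56.8 · log₁₀(0.11781) = 56.8 × (-0.9288) = -52.76 mV

-52.8 mV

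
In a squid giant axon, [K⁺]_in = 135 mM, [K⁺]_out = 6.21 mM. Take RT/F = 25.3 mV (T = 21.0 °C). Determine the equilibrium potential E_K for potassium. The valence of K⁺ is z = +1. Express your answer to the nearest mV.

-78 mV

E = (25.3/z) · ln([K⁺]_out/[K⁺]_in) with z = +1.
= (25.3/1) · ln(6.21/135) = 25.30 · ln(0.046)
= 25.30 · (-3.0791) = -77.90 mV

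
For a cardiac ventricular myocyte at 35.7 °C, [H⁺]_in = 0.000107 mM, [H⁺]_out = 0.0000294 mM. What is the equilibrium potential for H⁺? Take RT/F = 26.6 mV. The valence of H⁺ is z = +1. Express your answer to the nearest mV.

-34 mV

E = (26.6/z) · ln([H⁺]_out/[H⁺]_in) with z = +1.
= (26.6/1) · ln(0.0000294/0.000107) = 26.60 · ln(0.2748)
= 26.60 · (-1.2918) = -34.36 mV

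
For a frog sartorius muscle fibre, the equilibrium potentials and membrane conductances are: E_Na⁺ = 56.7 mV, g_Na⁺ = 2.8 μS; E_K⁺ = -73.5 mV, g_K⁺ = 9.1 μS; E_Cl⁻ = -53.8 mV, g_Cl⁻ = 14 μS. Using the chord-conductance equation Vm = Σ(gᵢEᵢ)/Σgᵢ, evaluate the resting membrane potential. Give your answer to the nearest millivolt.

Σ gᵢEᵢ = 2.8·(56.7) + 9.1·(-73.5) + 14·(-53.8) = -1263.29
Σ gᵢ = 2.8 + 9.1 + 14 = 25.9
Vm = -1263.29 / 25.9 = -48.78 mV

-49 mV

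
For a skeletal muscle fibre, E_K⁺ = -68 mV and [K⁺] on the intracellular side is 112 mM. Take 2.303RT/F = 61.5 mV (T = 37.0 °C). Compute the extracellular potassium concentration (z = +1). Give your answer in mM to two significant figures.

8.8 mM

Nernst: E = (61.5/1) · log₁₀([out]/[in]), so log₁₀([out]/[in]) = -68.0 × 1 / 61.5 = -1.1057.
[out]/[in] = 10^(-1.1057) = 0.0784.
[out] = 0.0784 × 112 = 8.781 mM.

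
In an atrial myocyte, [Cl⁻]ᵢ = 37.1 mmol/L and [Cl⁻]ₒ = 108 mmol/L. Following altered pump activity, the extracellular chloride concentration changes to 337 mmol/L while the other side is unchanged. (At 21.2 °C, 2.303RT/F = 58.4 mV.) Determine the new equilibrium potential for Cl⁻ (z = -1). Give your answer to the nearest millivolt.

-56 mV

After the shift: [Cl⁻]_out = 337, [Cl⁻]_in = 37.1 mmol/L.
E_new = (58.4/-1)·log₁₀(337/37.1) = -58.40 · (0.9583) = -55.96 mV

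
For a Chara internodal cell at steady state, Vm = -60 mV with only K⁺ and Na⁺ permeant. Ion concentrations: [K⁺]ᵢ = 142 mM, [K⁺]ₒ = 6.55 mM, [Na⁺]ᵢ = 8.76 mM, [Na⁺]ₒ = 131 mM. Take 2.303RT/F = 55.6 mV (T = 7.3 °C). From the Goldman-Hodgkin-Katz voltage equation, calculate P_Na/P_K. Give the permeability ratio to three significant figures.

0.0406

Let α = P_Na/P_K. GHK: Vm = 55.6·log₁₀[(Kₒ + α·Naₒ)/(Kᵢ + α·Naᵢ)].
10^(Vm/55.6) = 10^(-60.0/55.6) = 0.083342
So 0.083342·(Kᵢ + α·Naᵢ) = Kₒ + α·Naₒ → α = (0.083342·142.0 − 6.55) / (131.0 − 0.083342·8.76)
α = (11.83 − 6.55) / (131.0 − 0.7301) = 5.285/130.3 = 0.04057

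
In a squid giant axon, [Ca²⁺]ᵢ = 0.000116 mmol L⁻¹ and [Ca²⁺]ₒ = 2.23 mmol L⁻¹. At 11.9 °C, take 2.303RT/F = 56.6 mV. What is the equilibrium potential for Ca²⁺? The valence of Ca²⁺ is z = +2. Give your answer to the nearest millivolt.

E = (56.6/z) · log₁₀([Ca²⁺]_out/[Ca²⁺]_in) with z = +2.
= (56.6/2) · log₁₀(2.23/0.000116) = 28.30 · log₁₀(1.922e+04)
= 28.30 · (4.2838) = 121.23 mV

121 mV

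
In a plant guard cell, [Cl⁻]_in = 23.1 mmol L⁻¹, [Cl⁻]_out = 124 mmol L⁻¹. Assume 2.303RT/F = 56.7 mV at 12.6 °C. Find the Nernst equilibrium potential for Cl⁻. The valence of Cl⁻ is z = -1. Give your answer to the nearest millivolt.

E = (56.7/z) · log₁₀([Cl⁻]_out/[Cl⁻]_in) with z = -1.
For an anion, dividing by z = -1 reverses the sign.
= (56.7/-1) · log₁₀(124/23.1) = -56.70 · log₁₀(5.368)
= -56.70 · (0.7298) = -41.38 mV

-41 mV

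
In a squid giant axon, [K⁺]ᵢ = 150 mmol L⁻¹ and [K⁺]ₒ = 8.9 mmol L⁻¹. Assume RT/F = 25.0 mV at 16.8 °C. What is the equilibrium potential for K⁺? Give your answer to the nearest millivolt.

-71 mV

E = (25.0/z) · ln([K⁺]_out/[K⁺]_in) with z = +1.
= (25.0/1) · ln(8.9/150) = 25.00 · ln(0.05933)
= 25.00 · (-2.8246) = -70.61 mV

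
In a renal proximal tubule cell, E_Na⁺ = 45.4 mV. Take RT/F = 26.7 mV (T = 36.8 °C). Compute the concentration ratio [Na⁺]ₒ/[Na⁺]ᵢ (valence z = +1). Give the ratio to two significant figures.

5.5

ln([out]/[in]) = E·z/(26.7) = 45.4 × 1 / 26.7 = 1.7004
[out]/[in] = e^(1.7004) = 5.476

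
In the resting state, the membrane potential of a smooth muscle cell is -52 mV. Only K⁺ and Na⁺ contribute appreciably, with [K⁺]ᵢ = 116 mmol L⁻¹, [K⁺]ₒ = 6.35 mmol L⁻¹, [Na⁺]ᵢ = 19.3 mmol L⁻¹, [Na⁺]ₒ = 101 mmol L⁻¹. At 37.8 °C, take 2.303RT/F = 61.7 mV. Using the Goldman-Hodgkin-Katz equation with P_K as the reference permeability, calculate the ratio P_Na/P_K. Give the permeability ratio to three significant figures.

0.105

Let α = P_Na/P_K. GHK: Vm = 61.7·log₁₀[(Kₒ + α·Naₒ)/(Kᵢ + α·Naᵢ)].
10^(Vm/61.7) = 10^(-52.0/61.7) = 0.14362
So 0.14362·(Kᵢ + α·Naᵢ) = Kₒ + α·Naₒ → α = (0.14362·116.0 − 6.35) / (101.0 − 0.14362·19.3)
α = (16.66 − 6.35) / (101.0 − 2.772) = 10.31/98.23 = 0.105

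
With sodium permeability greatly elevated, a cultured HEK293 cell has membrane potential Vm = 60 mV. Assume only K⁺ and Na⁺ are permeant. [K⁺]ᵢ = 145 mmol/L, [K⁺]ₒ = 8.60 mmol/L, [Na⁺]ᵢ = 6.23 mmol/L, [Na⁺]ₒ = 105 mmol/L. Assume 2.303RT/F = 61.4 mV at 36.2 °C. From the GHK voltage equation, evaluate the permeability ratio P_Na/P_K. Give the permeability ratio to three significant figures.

Let α = P_Na/P_K. GHK: Vm = 61.4·log₁₀[(Kₒ + α·Naₒ)/(Kᵢ + α·Naᵢ)].
10^(Vm/61.4) = 10^(60.0/61.4) = 9.4885
So 9.4885·(Kᵢ + α·Naᵢ) = Kₒ + α·Naₒ → α = (9.4885·145.0 − 8.6) / (105.0 − 9.4885·6.23)
α = (1376 − 8.6) / (105.0 − 59.11) = 1367/45.89 = 29.8

29.8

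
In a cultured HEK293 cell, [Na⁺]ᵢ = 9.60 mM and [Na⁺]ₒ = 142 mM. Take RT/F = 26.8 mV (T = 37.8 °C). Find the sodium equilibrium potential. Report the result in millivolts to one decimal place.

72.2 mV

E = (26.8/z) · ln([Na⁺]_out/[Na⁺]_in) with z = +1.
= (26.8/1) · ln(142/9.60) = 26.80 · ln(14.79)
= 26.80 · (2.6941) = 72.20 mV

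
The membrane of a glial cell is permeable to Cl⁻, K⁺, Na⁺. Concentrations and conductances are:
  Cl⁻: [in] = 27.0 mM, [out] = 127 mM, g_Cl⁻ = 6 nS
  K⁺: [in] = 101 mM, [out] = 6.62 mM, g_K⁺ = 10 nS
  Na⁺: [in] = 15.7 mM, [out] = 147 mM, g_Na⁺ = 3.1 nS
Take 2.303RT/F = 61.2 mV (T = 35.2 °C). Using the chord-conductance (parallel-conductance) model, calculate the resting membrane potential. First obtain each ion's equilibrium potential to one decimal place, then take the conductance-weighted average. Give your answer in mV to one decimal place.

E_Cl⁻ = (61.2/-1)·log₁₀(127/27.0) = -41.2 mV
E_K⁺ = (61.2/1)·log₁₀(6.62/101) = -72.4 mV
E_Na⁺ = (61.2/1)·log₁₀(147/15.7) = 59.5 mV
Vm = (Σ gᵢEᵢ)/(Σ gᵢ) = (6·-41.2 + 10·-72.4 + 3.1·59.5) / (6 + 10 + 3.1)
= -786.75 / 19.1 = -41.19 mV

-41.2 mV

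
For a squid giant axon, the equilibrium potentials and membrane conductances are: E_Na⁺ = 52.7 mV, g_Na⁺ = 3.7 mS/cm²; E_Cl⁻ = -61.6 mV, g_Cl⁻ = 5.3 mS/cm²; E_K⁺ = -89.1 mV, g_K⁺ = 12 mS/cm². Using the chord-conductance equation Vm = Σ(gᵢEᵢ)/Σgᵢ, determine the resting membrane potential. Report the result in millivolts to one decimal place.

Σ gᵢEᵢ = 3.7·(52.7) + 5.3·(-61.6) + 12·(-89.1) = -1200.69
Σ gᵢ = 3.7 + 5.3 + 12 = 21
Vm = -1200.69 / 21 = -57.18 mV

-57.2 mV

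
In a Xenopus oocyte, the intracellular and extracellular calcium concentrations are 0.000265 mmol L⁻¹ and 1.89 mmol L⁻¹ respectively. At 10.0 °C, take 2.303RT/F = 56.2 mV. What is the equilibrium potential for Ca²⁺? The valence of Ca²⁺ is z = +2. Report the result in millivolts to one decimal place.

108.3 mV

E = (56.2/z) · log₁₀([Ca²⁺]_out/[Ca²⁺]_in) with z = +2.
= (56.2/2) · log₁₀(1.89/0.000265) = 28.10 · log₁₀(7132)
= 28.10 · (3.8532) = 108.28 mV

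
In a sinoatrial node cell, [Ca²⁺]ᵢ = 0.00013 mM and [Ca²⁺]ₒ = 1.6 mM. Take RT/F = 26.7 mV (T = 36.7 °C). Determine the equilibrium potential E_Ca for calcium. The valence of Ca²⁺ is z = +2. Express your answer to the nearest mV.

126 mV

E = (26.7/z) · ln([Ca²⁺]_out/[Ca²⁺]_in) with z = +2.
= (26.7/2) · ln(1.6/0.00013) = 13.35 · ln(1.231e+04)
= 13.35 · (9.4180) = 125.73 mV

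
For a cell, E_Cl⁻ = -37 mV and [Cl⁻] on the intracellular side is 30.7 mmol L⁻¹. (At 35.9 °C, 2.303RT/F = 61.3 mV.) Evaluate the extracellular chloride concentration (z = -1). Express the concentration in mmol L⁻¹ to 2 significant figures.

120 mmol L⁻¹

Nernst: E = (61.3/-1) · log₁₀([out]/[in]), so log₁₀([out]/[in]) = -37.0 × -1 / 61.3 = 0.6036.
[out]/[in] = 10^(0.6036) = 4.014.
[out] = 4.014 × 30.7 = 123.2 mmol L⁻¹.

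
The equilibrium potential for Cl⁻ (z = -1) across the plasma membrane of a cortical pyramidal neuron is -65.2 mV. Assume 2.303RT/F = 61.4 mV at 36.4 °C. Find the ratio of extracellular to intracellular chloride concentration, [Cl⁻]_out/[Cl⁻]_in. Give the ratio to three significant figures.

log₁₀([out]/[in]) = E·z/(61.4) = -65.2 × -1 / 61.4 = 1.0619
[out]/[in] = 10^(1.0619) = 11.53

11.5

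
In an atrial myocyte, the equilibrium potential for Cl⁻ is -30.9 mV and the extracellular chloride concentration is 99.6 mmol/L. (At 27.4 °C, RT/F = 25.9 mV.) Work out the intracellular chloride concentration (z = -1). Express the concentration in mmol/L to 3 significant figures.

30.2 mmol/L

Nernst: E = (25.9/-1) · ln([out]/[in]), so ln([out]/[in]) = -30.9 × -1 / 25.9 = 1.1931.
[out]/[in] = e^(1.1931) = 3.297.
[in] = 99.6 / 3.297 = 30.21 mmol/L.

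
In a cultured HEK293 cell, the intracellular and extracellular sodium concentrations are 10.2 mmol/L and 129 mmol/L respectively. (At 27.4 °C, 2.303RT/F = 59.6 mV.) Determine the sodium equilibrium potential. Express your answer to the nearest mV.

66 mV

E = (59.6/z) · log₁₀([Na⁺]_out/[Na⁺]_in) with z = +1.
= (59.6/1) · log₁₀(129/10.2) = 59.60 · log₁₀(12.65)
= 59.60 · (1.1020) = 65.68 mV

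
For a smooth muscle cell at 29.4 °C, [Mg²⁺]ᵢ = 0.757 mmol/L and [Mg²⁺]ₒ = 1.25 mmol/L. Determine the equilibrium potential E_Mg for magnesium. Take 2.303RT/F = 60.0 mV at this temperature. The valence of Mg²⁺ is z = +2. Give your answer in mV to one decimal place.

E = (60.0/z) · log₁₀([Mg²⁺]_out/[Mg²⁺]_in) with z = +2.
= (60.0/2) · log₁₀(1.25/0.757) = 30.00 · log₁₀(1.651)
= 30.00 · (0.2178) = 6.53 mV

6.5 mV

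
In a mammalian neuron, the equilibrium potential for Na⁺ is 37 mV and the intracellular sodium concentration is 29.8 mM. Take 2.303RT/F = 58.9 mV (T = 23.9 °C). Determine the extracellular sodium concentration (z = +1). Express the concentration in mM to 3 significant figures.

Nernst: E = (58.9/1) · log₁₀([out]/[in]), so log₁₀([out]/[in]) = 37.0 × 1 / 58.9 = 0.6282.
[out]/[in] = 10^(0.6282) = 4.248.
[out] = 4.248 × 29.8 = 126.6 mM.

127 mM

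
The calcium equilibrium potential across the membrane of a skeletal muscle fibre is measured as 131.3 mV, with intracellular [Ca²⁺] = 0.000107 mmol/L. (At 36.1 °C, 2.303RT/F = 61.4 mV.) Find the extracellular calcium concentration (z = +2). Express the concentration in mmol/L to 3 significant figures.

Nernst: E = (61.4/2) · log₁₀([out]/[in]), so log₁₀([out]/[in]) = 131.3 × 2 / 61.4 = 4.2769.
[out]/[in] = 10^(4.2769) = 1.892e+04.
[out] = 1.892e+04 × 0.000107 = 2.024 mmol/L.

2.02 mmol/L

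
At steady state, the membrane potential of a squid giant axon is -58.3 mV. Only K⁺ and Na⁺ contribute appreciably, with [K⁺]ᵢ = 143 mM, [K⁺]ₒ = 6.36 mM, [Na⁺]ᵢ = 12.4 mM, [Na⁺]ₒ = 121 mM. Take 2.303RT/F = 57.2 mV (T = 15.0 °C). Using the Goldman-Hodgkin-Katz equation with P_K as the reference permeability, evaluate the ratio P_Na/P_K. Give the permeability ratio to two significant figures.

0.061

Let α = P_Na/P_K. GHK: Vm = 57.2·log₁₀[(Kₒ + α·Naₒ)/(Kᵢ + α·Naᵢ)].
10^(Vm/57.2) = 10^(-58.3/57.2) = 0.095669
So 0.095669·(Kᵢ + α·Naᵢ) = Kₒ + α·Naₒ → α = (0.095669·143.0 − 6.36) / (121.0 − 0.095669·12.4)
α = (13.68 − 6.36) / (121.0 − 1.186) = 7.321/119.8 = 0.0611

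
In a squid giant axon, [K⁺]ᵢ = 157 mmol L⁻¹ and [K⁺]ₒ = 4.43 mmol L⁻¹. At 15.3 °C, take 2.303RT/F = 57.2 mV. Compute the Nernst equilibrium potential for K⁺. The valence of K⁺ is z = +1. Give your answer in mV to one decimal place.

-88.6 mV

E = (57.2/z) · log₁₀([K⁺]_out/[K⁺]_in) with z = +1.
= (57.2/1) · log₁₀(4.43/157) = 57.20 · log₁₀(0.02822)
= 57.20 · (-1.5495) = -88.63 mV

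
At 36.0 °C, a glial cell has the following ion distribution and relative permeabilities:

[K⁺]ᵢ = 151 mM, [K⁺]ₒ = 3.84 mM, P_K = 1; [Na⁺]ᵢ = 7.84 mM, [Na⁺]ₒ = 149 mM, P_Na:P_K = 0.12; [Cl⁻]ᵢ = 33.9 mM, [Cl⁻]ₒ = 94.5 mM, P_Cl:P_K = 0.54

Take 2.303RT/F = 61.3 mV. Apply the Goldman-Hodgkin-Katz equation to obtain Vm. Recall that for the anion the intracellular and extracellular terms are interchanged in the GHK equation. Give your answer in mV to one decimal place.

-43.2 mV

Vm = 61.3 · log₁₀[(Σ P·[cation]ₒ + Σ P·[anion]ᵢ) / (Σ P·[cation]ᵢ + Σ P·[anion]ₒ)]
Numerator = 1×3.84 + 0.12×149 + 0.54×33.9 = 40.03
Denominator = 1×151 + 0.12×7.84 + 0.54×94.5 = 203
Vm = 61.3 · log₁₀(0.1972) = 61.3 × (-0.7051) = -43.22 mV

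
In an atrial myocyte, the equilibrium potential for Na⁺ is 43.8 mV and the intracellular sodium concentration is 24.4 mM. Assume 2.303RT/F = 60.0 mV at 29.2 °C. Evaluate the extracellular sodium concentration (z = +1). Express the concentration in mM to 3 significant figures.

Nernst: E = (60.0/1) · log₁₀([out]/[in]), so log₁₀([out]/[in]) = 43.8 × 1 / 60.0 = 0.7300.
[out]/[in] = 10^(0.7300) = 5.37.
[out] = 5.37 × 24.4 = 131 mM.

131 mM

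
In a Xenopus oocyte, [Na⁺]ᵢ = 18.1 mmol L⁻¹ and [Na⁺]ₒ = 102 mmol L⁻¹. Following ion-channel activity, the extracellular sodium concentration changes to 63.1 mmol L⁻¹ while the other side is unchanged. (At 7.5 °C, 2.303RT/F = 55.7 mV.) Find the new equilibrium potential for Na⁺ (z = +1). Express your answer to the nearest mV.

After the shift: [Na⁺]_out = 63.1, [Na⁺]_in = 18.1 mmol L⁻¹.
E_new = (55.7/1)·log₁₀(63.1/18.1) = 55.70 · (0.5424) = 30.21 mV

30 mV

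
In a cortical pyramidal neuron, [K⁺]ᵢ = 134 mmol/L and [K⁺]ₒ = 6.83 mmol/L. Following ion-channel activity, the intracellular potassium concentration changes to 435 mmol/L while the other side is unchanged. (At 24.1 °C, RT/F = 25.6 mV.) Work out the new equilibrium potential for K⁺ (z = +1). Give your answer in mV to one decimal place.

After the shift: [K⁺]_out = 6.83, [K⁺]_in = 435 mmol/L.
E_new = (25.6/1)·ln(6.83/435) = 25.60 · (-4.1540) = -106.34 mV

-106.3 mV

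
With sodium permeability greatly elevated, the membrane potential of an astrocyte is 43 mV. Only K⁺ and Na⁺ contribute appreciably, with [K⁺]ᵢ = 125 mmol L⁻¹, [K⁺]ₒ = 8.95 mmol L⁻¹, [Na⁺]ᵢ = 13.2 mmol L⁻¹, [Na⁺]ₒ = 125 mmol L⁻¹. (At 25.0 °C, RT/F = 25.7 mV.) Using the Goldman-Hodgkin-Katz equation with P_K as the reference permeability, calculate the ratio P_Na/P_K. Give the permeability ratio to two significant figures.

12

Let α = P_Na/P_K. GHK: Vm = 25.7·ln[(Kₒ + α·Naₒ)/(Kᵢ + α·Naᵢ)].
e^(Vm/25.7) = e^(43.0/25.7) = 5.3289
So 5.3289·(Kᵢ + α·Naᵢ) = Kₒ + α·Naₒ → α = (5.3289·125.0 − 8.95) / (125.0 − 5.3289·13.2)
α = (666.1 − 8.95) / (125.0 − 70.34) = 657.2/54.66 = 12.02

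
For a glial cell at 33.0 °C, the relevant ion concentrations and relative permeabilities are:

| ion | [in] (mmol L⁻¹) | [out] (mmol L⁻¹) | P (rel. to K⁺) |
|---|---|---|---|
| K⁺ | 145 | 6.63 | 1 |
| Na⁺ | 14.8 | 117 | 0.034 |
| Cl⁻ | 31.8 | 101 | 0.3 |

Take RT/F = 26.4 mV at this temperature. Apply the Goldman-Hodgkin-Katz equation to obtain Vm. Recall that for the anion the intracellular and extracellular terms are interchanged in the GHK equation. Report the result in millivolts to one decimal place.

-57.2 mV

Vm = 26.4 · ln[(Σ P·[cation]ₒ + Σ P·[anion]ᵢ) / (Σ P·[cation]ᵢ + Σ P·[anion]ₒ)]
Numerator = 1×6.63 + 0.034×117 + 0.3×31.8 = 20.15
Denominator = 1×145 + 0.034×14.8 + 0.3×101 = 175.8
Vm = 26.4 · ln(0.11461) = 26.4 × (-2.1663) = -57.19 mV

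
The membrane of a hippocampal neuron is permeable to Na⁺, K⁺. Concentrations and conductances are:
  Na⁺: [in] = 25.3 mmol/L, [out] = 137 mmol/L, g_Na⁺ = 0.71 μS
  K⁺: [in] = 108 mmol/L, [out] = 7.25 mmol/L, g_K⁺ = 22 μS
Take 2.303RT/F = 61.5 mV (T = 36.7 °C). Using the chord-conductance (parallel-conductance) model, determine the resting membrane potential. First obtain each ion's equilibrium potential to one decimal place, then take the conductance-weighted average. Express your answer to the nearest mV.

-68 mV

E_Na⁺ = (61.5/1)·log₁₀(137/25.3) = 45.1 mV
E_K⁺ = (61.5/1)·log₁₀(7.25/108) = -72.1 mV
Vm = (Σ gᵢEᵢ)/(Σ gᵢ) = (0.71·45.1 + 22·-72.1) / (0.71 + 22)
= -1554.18 / 22.71 = -68.44 mV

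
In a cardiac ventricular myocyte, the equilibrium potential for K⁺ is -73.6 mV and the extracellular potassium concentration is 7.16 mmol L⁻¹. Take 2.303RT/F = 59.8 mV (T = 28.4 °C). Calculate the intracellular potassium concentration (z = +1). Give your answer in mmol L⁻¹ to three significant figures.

Nernst: E = (59.8/1) · log₁₀([out]/[in]), so log₁₀([out]/[in]) = -73.6 × 1 / 59.8 = -1.2308.
[out]/[in] = 10^(-1.2308) = 0.05878.
[in] = 7.16 / 0.05878 = 121.8 mmol L⁻¹.

122 mmol L⁻¹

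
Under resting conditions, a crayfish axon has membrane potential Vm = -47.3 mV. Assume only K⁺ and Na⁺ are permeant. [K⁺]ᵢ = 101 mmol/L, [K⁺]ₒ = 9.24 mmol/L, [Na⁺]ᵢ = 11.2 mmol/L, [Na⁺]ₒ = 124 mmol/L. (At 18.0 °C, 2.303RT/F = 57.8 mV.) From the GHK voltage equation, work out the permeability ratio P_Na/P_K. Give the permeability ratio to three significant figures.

0.0499

Let α = P_Na/P_K. GHK: Vm = 57.8·log₁₀[(Kₒ + α·Naₒ)/(Kᵢ + α·Naᵢ)].
10^(Vm/57.8) = 10^(-47.3/57.8) = 0.15194
So 0.15194·(Kᵢ + α·Naᵢ) = Kₒ + α·Naₒ → α = (0.15194·101.0 − 9.24) / (124.0 − 0.15194·11.2)
α = (15.35 − 9.24) / (124.0 − 1.702) = 6.106/122.3 = 0.04992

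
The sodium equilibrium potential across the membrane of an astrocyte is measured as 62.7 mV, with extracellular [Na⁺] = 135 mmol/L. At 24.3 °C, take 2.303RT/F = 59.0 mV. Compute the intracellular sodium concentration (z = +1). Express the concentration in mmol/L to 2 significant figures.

Nernst: E = (59.0/1) · log₁₀([out]/[in]), so log₁₀([out]/[in]) = 62.7 × 1 / 59.0 = 1.0627.
[out]/[in] = 10^(1.0627) = 11.55.
[in] = 135 / 11.55 = 11.68 mmol/L.

12 mmol/L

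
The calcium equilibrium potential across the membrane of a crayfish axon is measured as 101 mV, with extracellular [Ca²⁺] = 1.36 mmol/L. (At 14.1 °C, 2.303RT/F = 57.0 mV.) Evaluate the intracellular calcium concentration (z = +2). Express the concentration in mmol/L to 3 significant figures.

Nernst: E = (57.0/2) · log₁₀([out]/[in]), so log₁₀([out]/[in]) = 101.0 × 2 / 57.0 = 3.5439.
[out]/[in] = 10^(3.5439) = 3498.
[in] = 1.36 / 3498 = 0.0003888 mmol/L.

0.000389 mmol/L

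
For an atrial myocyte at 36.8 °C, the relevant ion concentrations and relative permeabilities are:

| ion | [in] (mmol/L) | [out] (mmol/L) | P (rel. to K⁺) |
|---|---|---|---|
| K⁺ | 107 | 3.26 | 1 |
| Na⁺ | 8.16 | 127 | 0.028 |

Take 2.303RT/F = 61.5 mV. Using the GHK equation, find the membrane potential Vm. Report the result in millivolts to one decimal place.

-73.6 mV

Vm = 61.5 · log₁₀[(Σ P·[cation]ₒ + Σ P·[anion]ᵢ) / (Σ P·[cation]ᵢ + Σ P·[anion]ₒ)]
Numerator = 1×3.26 + 0.028×127 = 6.816
Denominator = 1×107 + 0.028×8.16 = 107.2
Vm = 61.5 · log₁₀(0.063565) = 61.5 × (-1.1968) = -73.60 mV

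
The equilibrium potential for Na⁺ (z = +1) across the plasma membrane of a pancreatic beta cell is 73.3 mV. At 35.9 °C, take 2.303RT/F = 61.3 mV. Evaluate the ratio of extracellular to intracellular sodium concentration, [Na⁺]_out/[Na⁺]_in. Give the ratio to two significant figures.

log₁₀([out]/[in]) = E·z/(61.3) = 73.3 × 1 / 61.3 = 1.1958
[out]/[in] = 10^(1.1958) = 15.69

16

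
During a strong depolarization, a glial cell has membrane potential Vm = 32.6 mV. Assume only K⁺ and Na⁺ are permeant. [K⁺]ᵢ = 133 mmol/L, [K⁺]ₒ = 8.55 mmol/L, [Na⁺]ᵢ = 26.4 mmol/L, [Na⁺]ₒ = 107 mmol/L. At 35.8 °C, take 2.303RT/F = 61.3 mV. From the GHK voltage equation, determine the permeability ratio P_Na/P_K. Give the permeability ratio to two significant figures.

Let α = P_Na/P_K. GHK: Vm = 61.3·log₁₀[(Kₒ + α·Naₒ)/(Kᵢ + α·Naᵢ)].
10^(Vm/61.3) = 10^(32.6/61.3) = 3.4026
So 3.4026·(Kᵢ + α·Naᵢ) = Kₒ + α·Naₒ → α = (3.4026·133.0 − 8.55) / (107.0 − 3.4026·26.4)
α = (452.5 − 8.55) / (107.0 − 89.83) = 444/17.17 = 25.86

26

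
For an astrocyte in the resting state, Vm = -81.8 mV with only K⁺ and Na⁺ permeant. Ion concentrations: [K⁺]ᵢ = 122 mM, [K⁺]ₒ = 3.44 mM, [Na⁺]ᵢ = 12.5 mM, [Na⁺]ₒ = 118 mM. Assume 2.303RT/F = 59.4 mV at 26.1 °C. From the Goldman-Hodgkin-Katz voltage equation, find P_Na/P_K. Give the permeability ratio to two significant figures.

0.014

Let α = P_Na/P_K. GHK: Vm = 59.4·log₁₀[(Kₒ + α·Naₒ)/(Kᵢ + α·Naᵢ)].
10^(Vm/59.4) = 10^(-81.8/59.4) = 0.041966
So 0.041966·(Kᵢ + α·Naᵢ) = Kₒ + α·Naₒ → α = (0.041966·122.0 − 3.44) / (118.0 − 0.041966·12.5)
α = (5.12 − 3.44) / (118.0 − 0.5246) = 1.68/117.5 = 0.0143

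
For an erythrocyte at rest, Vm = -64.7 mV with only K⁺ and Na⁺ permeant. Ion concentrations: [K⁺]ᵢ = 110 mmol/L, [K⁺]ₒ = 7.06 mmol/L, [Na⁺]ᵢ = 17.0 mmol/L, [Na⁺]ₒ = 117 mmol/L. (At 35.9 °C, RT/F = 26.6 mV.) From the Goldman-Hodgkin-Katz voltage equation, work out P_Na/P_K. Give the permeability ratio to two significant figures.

Let α = P_Na/P_K. GHK: Vm = 26.6·ln[(Kₒ + α·Naₒ)/(Kᵢ + α·Naᵢ)].
e^(Vm/26.6) = e^(-64.7/26.6) = 0.087832
So 0.087832·(Kᵢ + α·Naᵢ) = Kₒ + α·Naₒ → α = (0.087832·110.0 − 7.06) / (117.0 − 0.087832·17.0)
α = (9.662 − 7.06) / (117.0 − 1.493) = 2.602/115.5 = 0.02252

0.023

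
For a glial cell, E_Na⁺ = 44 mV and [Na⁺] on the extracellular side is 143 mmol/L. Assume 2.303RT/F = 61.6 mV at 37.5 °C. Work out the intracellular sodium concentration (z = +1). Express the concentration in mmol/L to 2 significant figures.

Nernst: E = (61.6/1) · log₁₀([out]/[in]), so log₁₀([out]/[in]) = 44.0 × 1 / 61.6 = 0.7143.
[out]/[in] = 10^(0.7143) = 5.179.
[in] = 143 / 5.179 = 27.61 mmol/L.

28 mmol/L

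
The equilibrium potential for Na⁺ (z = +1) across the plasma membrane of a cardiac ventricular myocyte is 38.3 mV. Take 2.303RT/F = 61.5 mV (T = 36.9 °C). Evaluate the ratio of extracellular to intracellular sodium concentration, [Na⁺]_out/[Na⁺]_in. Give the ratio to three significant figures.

4.20

log₁₀([out]/[in]) = E·z/(61.5) = 38.3 × 1 / 61.5 = 0.6228
[out]/[in] = 10^(0.6228) = 4.195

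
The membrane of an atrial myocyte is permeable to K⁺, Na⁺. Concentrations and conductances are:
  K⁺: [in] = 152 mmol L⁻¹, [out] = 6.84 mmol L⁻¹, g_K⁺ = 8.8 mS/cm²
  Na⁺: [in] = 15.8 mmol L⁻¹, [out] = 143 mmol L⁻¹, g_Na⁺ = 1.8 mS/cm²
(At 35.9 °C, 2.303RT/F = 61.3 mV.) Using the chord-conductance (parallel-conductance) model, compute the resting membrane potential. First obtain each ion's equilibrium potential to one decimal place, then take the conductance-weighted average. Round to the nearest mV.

E_K⁺ = (61.3/1)·log₁₀(6.84/152) = -82.6 mV
E_Na⁺ = (61.3/1)·log₁₀(143/15.8) = 58.6 mV
Vm = (Σ gᵢEᵢ)/(Σ gᵢ) = (8.8·-82.6 + 1.8·58.6) / (8.8 + 1.8)
= -621.40 / 10.6 = -58.62 mV

-59 mV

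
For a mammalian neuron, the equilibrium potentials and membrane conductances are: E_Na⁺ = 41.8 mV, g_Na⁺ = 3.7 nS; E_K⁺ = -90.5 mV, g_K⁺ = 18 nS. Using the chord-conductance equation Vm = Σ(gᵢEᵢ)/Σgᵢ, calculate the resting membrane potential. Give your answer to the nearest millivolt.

Σ gᵢEᵢ = 3.7·(41.8) + 18·(-90.5) = -1474.34
Σ gᵢ = 3.7 + 18 = 21.7
Vm = -1474.34 / 21.7 = -67.94 mV

-68 mV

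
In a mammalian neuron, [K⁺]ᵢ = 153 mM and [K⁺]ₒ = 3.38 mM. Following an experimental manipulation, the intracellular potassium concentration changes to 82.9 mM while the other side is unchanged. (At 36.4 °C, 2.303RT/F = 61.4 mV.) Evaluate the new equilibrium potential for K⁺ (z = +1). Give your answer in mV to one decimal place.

After the shift: [K⁺]_out = 3.38, [K⁺]_in = 82.9 mM.
E_new = (61.4/1)·log₁₀(3.38/82.9) = 61.40 · (-1.3896) = -85.32 mV

-85.3 mV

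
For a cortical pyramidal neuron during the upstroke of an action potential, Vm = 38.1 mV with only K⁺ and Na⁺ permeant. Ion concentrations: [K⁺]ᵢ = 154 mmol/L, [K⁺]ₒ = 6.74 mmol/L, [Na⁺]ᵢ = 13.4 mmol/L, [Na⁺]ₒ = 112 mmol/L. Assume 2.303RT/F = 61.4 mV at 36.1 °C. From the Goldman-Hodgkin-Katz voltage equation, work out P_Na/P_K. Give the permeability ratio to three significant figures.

11.3

Let α = P_Na/P_K. GHK: Vm = 61.4·log₁₀[(Kₒ + α·Naₒ)/(Kᵢ + α·Naᵢ)].
10^(Vm/61.4) = 10^(38.1/61.4) = 4.1737
So 4.1737·(Kᵢ + α·Naᵢ) = Kₒ + α·Naₒ → α = (4.1737·154.0 − 6.74) / (112.0 − 4.1737·13.4)
α = (642.7 − 6.74) / (112.0 − 55.93) = 636/56.07 = 11.34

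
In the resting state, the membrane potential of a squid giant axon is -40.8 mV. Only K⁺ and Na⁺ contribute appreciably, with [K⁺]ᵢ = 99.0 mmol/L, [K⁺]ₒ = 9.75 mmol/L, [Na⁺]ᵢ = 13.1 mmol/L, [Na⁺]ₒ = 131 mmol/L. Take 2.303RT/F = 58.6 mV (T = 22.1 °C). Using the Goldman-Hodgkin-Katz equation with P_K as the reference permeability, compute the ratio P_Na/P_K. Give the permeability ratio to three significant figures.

Let α = P_Na/P_K. GHK: Vm = 58.6·log₁₀[(Kₒ + α·Naₒ)/(Kᵢ + α·Naᵢ)].
10^(Vm/58.6) = 10^(-40.8/58.6) = 0.20126
So 0.20126·(Kᵢ + α·Naᵢ) = Kₒ + α·Naₒ → α = (0.20126·99.0 − 9.75) / (131.0 − 0.20126·13.1)
α = (19.92 − 9.75) / (131.0 − 2.636) = 10.17/128.4 = 0.07926

0.0793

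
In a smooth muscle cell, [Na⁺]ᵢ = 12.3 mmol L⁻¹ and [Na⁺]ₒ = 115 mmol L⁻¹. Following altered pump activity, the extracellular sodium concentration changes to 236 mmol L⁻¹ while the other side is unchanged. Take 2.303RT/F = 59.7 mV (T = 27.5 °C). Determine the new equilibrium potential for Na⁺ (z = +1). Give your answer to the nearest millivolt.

After the shift: [Na⁺]_out = 236, [Na⁺]_in = 12.3 mmol L⁻¹.
E_new = (59.7/1)·log₁₀(236/12.3) = 59.70 · (1.2830) = 76.60 mV

77 mV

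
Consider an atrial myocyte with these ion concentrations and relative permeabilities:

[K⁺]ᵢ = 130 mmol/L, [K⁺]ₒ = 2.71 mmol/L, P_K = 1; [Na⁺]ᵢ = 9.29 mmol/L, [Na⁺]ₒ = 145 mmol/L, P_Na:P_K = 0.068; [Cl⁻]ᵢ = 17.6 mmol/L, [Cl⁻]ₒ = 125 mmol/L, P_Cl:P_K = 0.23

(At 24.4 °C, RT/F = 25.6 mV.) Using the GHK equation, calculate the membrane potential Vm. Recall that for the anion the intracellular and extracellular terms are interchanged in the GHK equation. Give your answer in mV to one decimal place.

Vm = 25.6 · ln[(Σ P·[cation]ₒ + Σ P·[anion]ᵢ) / (Σ P·[cation]ᵢ + Σ P·[anion]ₒ)]
Numerator = 1×2.71 + 0.068×145 + 0.23×17.6 = 16.62
Denominator = 1×130 + 0.068×9.29 + 0.23×125 = 159.4
Vm = 25.6 · ln(0.10427) = 25.6 × (-2.2608) = -57.88 mV

-57.9 mV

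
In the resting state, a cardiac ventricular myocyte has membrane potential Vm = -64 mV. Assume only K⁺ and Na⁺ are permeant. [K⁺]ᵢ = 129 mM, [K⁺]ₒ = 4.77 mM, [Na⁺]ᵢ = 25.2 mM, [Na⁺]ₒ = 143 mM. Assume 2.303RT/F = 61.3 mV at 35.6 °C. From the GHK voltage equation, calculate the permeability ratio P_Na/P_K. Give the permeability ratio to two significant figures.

0.049

Let α = P_Na/P_K. GHK: Vm = 61.3·log₁₀[(Kₒ + α·Naₒ)/(Kᵢ + α·Naᵢ)].
10^(Vm/61.3) = 10^(-64.0/61.3) = 0.090355
So 0.090355·(Kᵢ + α·Naᵢ) = Kₒ + α·Naₒ → α = (0.090355·129.0 − 4.77) / (143.0 − 0.090355·25.2)
α = (11.66 − 4.77) / (143.0 − 2.277) = 6.886/140.7 = 0.04893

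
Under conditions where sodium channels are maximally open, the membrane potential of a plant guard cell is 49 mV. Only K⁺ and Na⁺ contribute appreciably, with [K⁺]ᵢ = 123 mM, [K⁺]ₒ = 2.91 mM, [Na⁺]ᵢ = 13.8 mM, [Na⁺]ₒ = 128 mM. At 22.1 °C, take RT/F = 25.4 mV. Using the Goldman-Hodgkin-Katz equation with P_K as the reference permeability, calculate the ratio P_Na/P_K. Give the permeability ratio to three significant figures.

25.6

Let α = P_Na/P_K. GHK: Vm = 25.4·ln[(Kₒ + α·Naₒ)/(Kᵢ + α·Naᵢ)].
e^(Vm/25.4) = e^(49.0/25.4) = 6.8835
So 6.8835·(Kᵢ + α·Naᵢ) = Kₒ + α·Naₒ → α = (6.8835·123.0 − 2.91) / (128.0 − 6.8835·13.8)
α = (846.7 − 2.91) / (128.0 − 94.99) = 843.8/33.01 = 25.56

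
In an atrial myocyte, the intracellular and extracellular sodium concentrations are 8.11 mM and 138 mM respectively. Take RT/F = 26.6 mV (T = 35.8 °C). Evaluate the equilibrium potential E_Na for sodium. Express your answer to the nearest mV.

E = (26.6/z) · ln([Na⁺]_out/[Na⁺]_in) with z = +1.
= (26.6/1) · ln(138/8.11) = 26.60 · ln(17.02)
= 26.60 · (2.8342) = 75.39 mV

75 mV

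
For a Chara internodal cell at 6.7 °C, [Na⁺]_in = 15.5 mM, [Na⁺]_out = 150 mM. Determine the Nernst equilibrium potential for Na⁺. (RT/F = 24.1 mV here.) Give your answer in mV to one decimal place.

54.7 mV

E = (24.1/z) · ln([Na⁺]_out/[Na⁺]_in) with z = +1.
= (24.1/1) · ln(150/15.5) = 24.10 · ln(9.677)
= 24.10 · (2.2698) = 54.70 mV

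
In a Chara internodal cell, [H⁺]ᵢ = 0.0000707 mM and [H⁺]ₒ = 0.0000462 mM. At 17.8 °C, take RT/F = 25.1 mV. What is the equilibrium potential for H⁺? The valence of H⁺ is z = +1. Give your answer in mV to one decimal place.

E = (25.1/z) · ln([H⁺]_out/[H⁺]_in) with z = +1.
= (25.1/1) · ln(0.0000462/0.0000707) = 25.10 · ln(0.6535)
= 25.10 · (-0.4255) = -10.68 mV

-10.7 mV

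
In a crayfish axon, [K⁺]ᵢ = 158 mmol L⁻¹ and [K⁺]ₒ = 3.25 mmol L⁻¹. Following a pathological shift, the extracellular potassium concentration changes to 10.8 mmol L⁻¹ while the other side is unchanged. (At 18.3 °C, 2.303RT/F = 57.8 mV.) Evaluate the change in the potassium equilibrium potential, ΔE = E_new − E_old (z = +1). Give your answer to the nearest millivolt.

30 mV

E_old = (57.8/1)·log₁₀(3.25/158) = -97.50 mV
E_new = (57.8/1)·log₁₀(10.8/158) = -67.35 mV
ΔE = -67.35 − (-97.50) = 30.15 mV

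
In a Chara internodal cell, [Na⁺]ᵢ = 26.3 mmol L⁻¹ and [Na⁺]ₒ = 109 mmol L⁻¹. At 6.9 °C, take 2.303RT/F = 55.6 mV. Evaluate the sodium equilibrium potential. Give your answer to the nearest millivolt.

E = (55.6/z) · log₁₀([Na⁺]_out/[Na⁺]_in) with z = +1.
= (55.6/1) · log₁₀(109/26.3) = 55.60 · log₁₀(4.144)
= 55.60 · (0.6175) = 34.33 mV

34 mV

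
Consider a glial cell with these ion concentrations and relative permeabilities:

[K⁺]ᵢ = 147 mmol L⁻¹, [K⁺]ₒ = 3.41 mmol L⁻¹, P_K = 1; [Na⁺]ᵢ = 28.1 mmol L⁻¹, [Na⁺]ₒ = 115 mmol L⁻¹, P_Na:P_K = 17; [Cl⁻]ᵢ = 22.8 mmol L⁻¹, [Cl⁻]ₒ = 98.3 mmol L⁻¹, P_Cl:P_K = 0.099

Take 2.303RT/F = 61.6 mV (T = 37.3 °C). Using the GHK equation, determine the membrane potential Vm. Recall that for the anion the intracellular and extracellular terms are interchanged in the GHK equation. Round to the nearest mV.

Vm = 61.6 · log₁₀[(Σ P·[cation]ₒ + Σ P·[anion]ᵢ) / (Σ P·[cation]ᵢ + Σ P·[anion]ₒ)]
Numerator = 1×3.41 + 17×115 + 0.099×22.8 = 1961
Denominator = 1×147 + 17×28.1 + 0.099×98.3 = 634.4
Vm = 61.6 · log₁₀(3.0904) = 61.6 × (0.4900) = 30.19 mV

30 mV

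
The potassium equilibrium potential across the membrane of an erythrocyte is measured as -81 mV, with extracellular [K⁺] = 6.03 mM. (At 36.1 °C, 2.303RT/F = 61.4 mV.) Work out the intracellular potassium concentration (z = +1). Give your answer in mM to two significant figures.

Nernst: E = (61.4/1) · log₁₀([out]/[in]), so log₁₀([out]/[in]) = -81.0 × 1 / 61.4 = -1.3192.
[out]/[in] = 10^(-1.3192) = 0.04795.
[in] = 6.03 / 0.04795 = 125.8 mM.

130 mM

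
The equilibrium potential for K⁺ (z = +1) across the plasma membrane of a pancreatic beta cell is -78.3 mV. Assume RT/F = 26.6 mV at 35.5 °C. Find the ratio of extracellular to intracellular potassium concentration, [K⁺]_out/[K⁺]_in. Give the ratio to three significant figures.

ln([out]/[in]) = E·z/(26.6) = -78.3 × 1 / 26.6 = -2.9436
[out]/[in] = e^(-2.9436) = 0.05268

0.0527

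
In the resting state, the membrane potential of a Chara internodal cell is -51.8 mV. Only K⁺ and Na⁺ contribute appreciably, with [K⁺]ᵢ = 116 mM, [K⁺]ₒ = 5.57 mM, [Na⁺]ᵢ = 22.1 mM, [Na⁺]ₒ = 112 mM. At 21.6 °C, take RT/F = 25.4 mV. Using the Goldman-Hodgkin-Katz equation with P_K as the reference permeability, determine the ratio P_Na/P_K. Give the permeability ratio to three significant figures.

0.0873

Let α = P_Na/P_K. GHK: Vm = 25.4·ln[(Kₒ + α·Naₒ)/(Kᵢ + α·Naᵢ)].
e^(Vm/25.4) = e^(-51.8/25.4) = 0.13011
So 0.13011·(Kᵢ + α·Naᵢ) = Kₒ + α·Naₒ → α = (0.13011·116.0 − 5.57) / (112.0 − 0.13011·22.1)
α = (15.09 − 5.57) / (112.0 − 2.875) = 9.523/109.1 = 0.08727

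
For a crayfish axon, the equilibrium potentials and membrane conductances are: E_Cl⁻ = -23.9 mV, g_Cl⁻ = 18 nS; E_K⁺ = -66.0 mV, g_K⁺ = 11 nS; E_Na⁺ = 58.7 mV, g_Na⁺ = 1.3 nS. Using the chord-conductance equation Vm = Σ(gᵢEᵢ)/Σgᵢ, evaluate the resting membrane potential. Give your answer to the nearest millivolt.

-36 mV

Σ gᵢEᵢ = 18·(-23.9) + 11·(-66.0) + 1.3·(58.7) = -1079.89
Σ gᵢ = 18 + 11 + 1.3 = 30.3
Vm = -1079.89 / 30.3 = -35.64 mV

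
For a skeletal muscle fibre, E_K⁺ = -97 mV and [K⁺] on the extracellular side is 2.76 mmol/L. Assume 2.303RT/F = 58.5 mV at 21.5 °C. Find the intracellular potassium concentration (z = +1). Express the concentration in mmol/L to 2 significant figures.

Nernst: E = (58.5/1) · log₁₀([out]/[in]), so log₁₀([out]/[in]) = -97.0 × 1 / 58.5 = -1.6581.
[out]/[in] = 10^(-1.6581) = 0.02197.
[in] = 2.76 / 0.02197 = 125.6 mmol/L.

130 mmol/L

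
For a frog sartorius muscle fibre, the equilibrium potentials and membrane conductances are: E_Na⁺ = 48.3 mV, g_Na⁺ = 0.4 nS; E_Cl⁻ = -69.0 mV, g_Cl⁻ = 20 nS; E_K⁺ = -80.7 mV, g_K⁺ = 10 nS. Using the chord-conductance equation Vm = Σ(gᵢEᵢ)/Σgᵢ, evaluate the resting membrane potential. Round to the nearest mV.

-71 mV

Σ gᵢEᵢ = 0.4·(48.3) + 20·(-69.0) + 10·(-80.7) = -2167.68
Σ gᵢ = 0.4 + 20 + 10 = 30.4
Vm = -2167.68 / 30.4 = -71.31 mV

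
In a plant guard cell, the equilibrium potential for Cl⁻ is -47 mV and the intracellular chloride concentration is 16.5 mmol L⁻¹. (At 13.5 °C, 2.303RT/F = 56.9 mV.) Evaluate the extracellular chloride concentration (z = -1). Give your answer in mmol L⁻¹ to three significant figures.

111 mmol L⁻¹

Nernst: E = (56.9/-1) · log₁₀([out]/[in]), so log₁₀([out]/[in]) = -47.0 × -1 / 56.9 = 0.8260.
[out]/[in] = 10^(0.8260) = 6.699.
[out] = 6.699 × 16.5 = 110.5 mmol L⁻¹.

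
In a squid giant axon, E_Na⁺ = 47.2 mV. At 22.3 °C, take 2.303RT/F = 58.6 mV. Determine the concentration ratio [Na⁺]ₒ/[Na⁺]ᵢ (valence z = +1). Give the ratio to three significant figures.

6.39

log₁₀([out]/[in]) = E·z/(58.6) = 47.2 × 1 / 58.6 = 0.8055
[out]/[in] = 10^(0.8055) = 6.389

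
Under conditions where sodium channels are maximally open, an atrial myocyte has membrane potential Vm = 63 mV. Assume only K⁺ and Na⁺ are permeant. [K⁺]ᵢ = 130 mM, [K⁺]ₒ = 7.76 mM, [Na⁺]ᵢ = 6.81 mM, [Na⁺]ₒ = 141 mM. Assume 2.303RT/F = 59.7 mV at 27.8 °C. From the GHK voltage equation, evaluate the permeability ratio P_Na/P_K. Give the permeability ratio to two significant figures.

23

Let α = P_Na/P_K. GHK: Vm = 59.7·log₁₀[(Kₒ + α·Naₒ)/(Kᵢ + α·Naᵢ)].
10^(Vm/59.7) = 10^(63.0/59.7) = 11.357
So 11.357·(Kᵢ + α·Naᵢ) = Kₒ + α·Naₒ → α = (11.357·130.0 − 7.76) / (141.0 − 11.357·6.81)
α = (1476 − 7.76) / (141.0 − 77.34) = 1469/63.66 = 23.07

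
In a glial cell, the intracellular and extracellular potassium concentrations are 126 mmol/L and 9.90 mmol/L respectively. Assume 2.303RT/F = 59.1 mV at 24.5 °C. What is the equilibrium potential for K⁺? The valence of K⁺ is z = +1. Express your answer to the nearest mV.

E = (59.1/z) · log₁₀([K⁺]_out/[K⁺]_in) with z = +1.
= (59.1/1) · log₁₀(9.90/126) = 59.10 · log₁₀(0.07857)
= 59.10 · (-1.1047) = -65.29 mV

-65 mV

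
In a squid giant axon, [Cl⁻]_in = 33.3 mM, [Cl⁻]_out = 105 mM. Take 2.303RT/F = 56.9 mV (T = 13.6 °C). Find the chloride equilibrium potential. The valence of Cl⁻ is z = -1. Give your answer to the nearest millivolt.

-28 mV

E = (56.9/z) · log₁₀([Cl⁻]_out/[Cl⁻]_in) with z = -1.
For an anion, dividing by z = -1 reverses the sign.
= (56.9/-1) · log₁₀(105/33.3) = -56.90 · log₁₀(3.153)
= -56.90 · (0.4987) = -28.38 mV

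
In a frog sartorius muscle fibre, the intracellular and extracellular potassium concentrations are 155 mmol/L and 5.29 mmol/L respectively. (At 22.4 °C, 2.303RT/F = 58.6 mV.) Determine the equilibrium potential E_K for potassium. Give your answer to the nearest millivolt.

E = (58.6/z) · log₁₀([K⁺]_out/[K⁺]_in) with z = +1.
= (58.6/1) · log₁₀(5.29/155) = 58.60 · log₁₀(0.03413)
= 58.60 · (-1.4669) = -85.96 mV

-86 mV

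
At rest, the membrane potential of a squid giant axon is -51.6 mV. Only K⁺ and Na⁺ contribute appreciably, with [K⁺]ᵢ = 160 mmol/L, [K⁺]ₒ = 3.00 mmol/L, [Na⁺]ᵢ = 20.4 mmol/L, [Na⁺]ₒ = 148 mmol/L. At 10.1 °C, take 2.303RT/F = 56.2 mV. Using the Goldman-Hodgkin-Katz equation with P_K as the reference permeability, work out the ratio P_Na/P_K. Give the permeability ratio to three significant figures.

0.112

Let α = P_Na/P_K. GHK: Vm = 56.2·log₁₀[(Kₒ + α·Naₒ)/(Kᵢ + α·Naᵢ)].
10^(Vm/56.2) = 10^(-51.6/56.2) = 0.12074
So 0.12074·(Kᵢ + α·Naᵢ) = Kₒ + α·Naₒ → α = (0.12074·160.0 − 3.0) / (148.0 − 0.12074·20.4)
α = (19.32 − 3.0) / (148.0 − 2.463) = 16.32/145.5 = 0.1121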